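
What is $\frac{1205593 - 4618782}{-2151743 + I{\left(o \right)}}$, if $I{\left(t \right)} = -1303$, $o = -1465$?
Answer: $\frac{3413189}{2153046} \approx 1.5853$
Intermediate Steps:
$\frac{1205593 - 4618782}{-2151743 + I{\left(o \right)}} = \frac{1205593 - 4618782}{-2151743 - 1303} = - \frac{3413189}{-2153046} = \left(-3413189\right) \left(- \frac{1}{2153046}\right) = \frac{3413189}{2153046}$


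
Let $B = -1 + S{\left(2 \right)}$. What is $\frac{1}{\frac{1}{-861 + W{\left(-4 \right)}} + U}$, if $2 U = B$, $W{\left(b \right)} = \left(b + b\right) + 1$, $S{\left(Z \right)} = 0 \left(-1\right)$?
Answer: $- \frac{868}{435} \approx -1.9954$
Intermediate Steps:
$S{\left(Z \right)} = 0$
$W{\left(b \right)} = 1 + 2 b$ ($W{\left(b \right)} = 2 b + 1 = 1 + 2 b$)
$B = -1$ ($B = -1 + 0 = -1$)
$U = - \frac{1}{2}$ ($U = \frac{1}{2} \left(-1\right) = - \frac{1}{2} \approx -0.5$)
$\frac{1}{\frac{1}{-861 + W{\left(-4 \right)}} + U} = \frac{1}{\frac{1}{-861 + \left(1 + 2 \left(-4\right)\right)} - \frac{1}{2}} = \frac{1}{\frac{1}{-861 + \left(1 - 8\right)} - \frac{1}{2}} = \frac{1}{\frac{1}{-861 - 7} - \frac{1}{2}} = \frac{1}{\frac{1}{-868} - \frac{1}{2}} = \frac{1}{- \frac{1}{868} - \frac{1}{2}} = \frac{1}{- \frac{435}{868}} = - \frac{868}{435}$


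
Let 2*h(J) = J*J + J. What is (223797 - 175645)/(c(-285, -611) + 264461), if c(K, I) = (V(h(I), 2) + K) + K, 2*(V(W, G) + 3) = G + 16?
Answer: 48152/263897 ≈ 0.18247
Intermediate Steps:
h(J) = J/2 + J²/2 (h(J) = (J*J + J)/2 = (J² + J)/2 = (J + J²)/2 = J/2 + J²/2)
V(W, G) = 5 + G/2 (V(W, G) = -3 + (G + 16)/2 = -3 + (16 + G)/2 = -3 + (8 + G/2) = 5 + G/2)
c(K, I) = 6 + 2*K (c(K, I) = ((5 + (½)*2) + K) + K = ((5 + 1) + K) + K = (6 + K) + K = 6 + 2*K)
(223797 - 175645)/(c(-285, -611) + 264461) = (223797 - 175645)/((6 + 2*(-285)) + 264461) = 48152/((6 - 570) + 264461) = 48152/(-564 + 264461) = 48152/263897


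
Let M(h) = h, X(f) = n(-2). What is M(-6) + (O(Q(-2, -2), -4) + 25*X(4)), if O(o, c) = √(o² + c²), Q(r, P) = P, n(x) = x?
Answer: -56 + 2*√5 ≈ -51.528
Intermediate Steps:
X(f) = -2
O(o, c) = √(c² + o²)
M(-6) + (O(Q(-2, -2), -4) + 25*X(4)) = -6 + (√((-4)² + (-2)²) + 25*(-2)) = -6 + (√(16 + 4) - 50) = -6 + (√20 - 50) = -6 + (2*√5 - 50) = -6 + (-50 + 2*√5) = -56 + 2*√5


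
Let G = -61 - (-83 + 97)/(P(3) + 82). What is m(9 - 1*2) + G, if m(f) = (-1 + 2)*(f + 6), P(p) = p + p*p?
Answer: -2263/47 ≈ -48.149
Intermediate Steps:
P(p) = p + p²
m(f) = 6 + f (m(f) = 1*(6 + f) = 6 + f)
G = -2874/47 (G = -61 - (-83 + 97)/(3*(1 + 3) + 82) = -61 - 14/(3*4 + 82) = -61 - 14/(12 + 82) = -61 - 14/94 = -61 - 1*7/47 = -61 - 7/47 = -2874/47 ≈ -61.149)
m(9 - 1*2) + G = (6 + (9 - 1*2)) - 2874/47 = (6 + (9 - 2)) - 2874/47 = (6 + 7) - 2874/47 = 13 - 2874/47 = -2263/47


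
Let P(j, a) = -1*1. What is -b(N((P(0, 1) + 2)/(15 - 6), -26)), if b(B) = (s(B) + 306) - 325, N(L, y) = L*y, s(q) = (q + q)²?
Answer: -1165/81 ≈ -14.383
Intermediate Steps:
P(j, a) = -1
s(q) = 4*q² (s(q) = (2*q)² = 4*q²)
b(B) = -19 + 4*B² (b(B) = (4*B² + 306) - 325 = (306 + 4*B²) - 325 = -19 + 4*B²)
-b(N((P(0, 1) + 2)/(15 - 6), -26)) = -(-19 + 4*(((-1 + 2)/(15 - 6))*(-26))²) = -(-19 + 4*((1/9)*(-26))²) = -(-19 + 4*((1*(⅑))*(-26))²) = -(-19 + 4*((⅑)*(-26))²) = -(-19 + 4*(-26/9)²) = -(-19 + 4*(676/81)) = -(-19 + 2704/81) = -1*1165/81 = -1165/81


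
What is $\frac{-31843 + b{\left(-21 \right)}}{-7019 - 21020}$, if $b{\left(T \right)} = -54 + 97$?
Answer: $\frac{31800}{28039} \approx 1.1341$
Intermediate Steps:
$b{\left(T \right)} = 43$
$\frac{-31843 + b{\left(-21 \right)}}{-7019 - 21020} = \frac{-31843 + 43}{-7019 - 21020} = - \frac{31800}{-28039} = \left(-31800\right) \left(- \frac{1}{28039}\right) = \frac{31800}{28039}$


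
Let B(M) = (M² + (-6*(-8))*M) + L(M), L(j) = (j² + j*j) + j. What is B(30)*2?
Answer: 8340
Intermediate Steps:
L(j) = j + 2*j² (L(j) = (j² + j²) + j = 2*j² + j = j + 2*j²)
B(M) = M² + 48*M + M*(1 + 2*M) (B(M) = (M² + (-6*(-8))*M) + M*(1 + 2*M) = (M² + 48*M) + M*(1 + 2*M) = M² + 48*M + M*(1 + 2*M))
B(30)*2 = (30*(49 + 3*30))*2 = (30*(49 + 90))*2 = (30*139)*2 = 4170*2 = 8340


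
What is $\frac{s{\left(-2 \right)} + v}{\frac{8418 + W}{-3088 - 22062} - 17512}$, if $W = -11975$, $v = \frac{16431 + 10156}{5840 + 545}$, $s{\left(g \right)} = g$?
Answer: $- \frac{69499510}{562420481311} \approx -0.00012357$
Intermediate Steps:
$v = \frac{26587}{6385} \approx 4.164$
$\frac{s{\left(-2 \right)} + v}{\frac{8418 + W}{-3088 - 22062} - 17512} = \frac{-2 + \frac{26587}{6385}}{\frac{8418 - 11975}{-3088 - 22062} - 17512} = \frac{13817}{6385 \left(- \frac{3557}{-25150} - 17512\right)} = \frac{13817}{6385 \left(\left(-3557\right) \left(- \frac{1}{25150}\right) - 17512\right)} = \frac{13817}{6385 \left(\frac{3557}{25150} - 17512\right)} = \frac{13817}{6385 \left(- \frac{440423243}{25150}\right)} = \frac{13817}{6385} \left(- \frac{25150}{440423243}\right) = - \frac{69499510}{562420481311}$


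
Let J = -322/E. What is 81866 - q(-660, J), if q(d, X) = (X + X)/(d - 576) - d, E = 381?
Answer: 9560301013/117729 ≈ 81206.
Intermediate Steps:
J = -322/381 ≈ -0.84514
q(d, X) = -d + 2*X/(-576 + d) (q(d, X) = (2*X)/(-576 + d) - d = 2*X/(-576 + d) - d = -d + 2*X/(-576 + d))
81866 - q(-660, J) = 81866 - (-1*(-660)**2 + 2*(-322/381) + 576*(-660))/(-576 - 660) = 81866 - (-1*435600 - 644/381 - 380160)/(-1236) = 81866 - (-1)*(-435600 - 644/381 - 380160)/1236 = 81866 - (-1)*(-310805204)/(1236*381) = 81866 - 1*77701301/117729 = 81866 - 77701301/117729 = 9560301013/117729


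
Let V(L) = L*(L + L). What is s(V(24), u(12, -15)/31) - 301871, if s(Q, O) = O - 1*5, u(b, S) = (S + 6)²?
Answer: -9358075/31 ≈ -3.0187e+5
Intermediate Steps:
u(b, S) = (6 + S)²
V(L) = 2*L² (V(L) = L*(2*L) = 2*L²)
s(Q, O) = -5 + O (s(Q, O) = O - 5 = -5 + O)
s(V(24), u(12, -15)/31) - 301871 = (-5 + (6 - 15)²/31) - 301871 = (-5 + (-9)²*(1/31)) - 301871 = (-5 + 81*(1/31)) - 301871 = (-5 + 81/31) - 301871 = -74/31 - 301871 = -9358075/31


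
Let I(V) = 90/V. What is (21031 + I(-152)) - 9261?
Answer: 894475/76 ≈ 11769.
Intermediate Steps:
(21031 + I(-152)) - 9261 = (21031 + 90/(-152)) - 9261 = (21031 + 90*(-1/152)) - 9261 = (21031 - 45/76) - 9261 = 1598311/76 - 9261 = 894475/76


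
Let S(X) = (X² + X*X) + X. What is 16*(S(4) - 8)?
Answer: 448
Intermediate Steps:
S(X) = X + 2*X² (S(X) = (X² + X²) + X = 2*X² + X = X + 2*X²)
16*(S(4) - 8) = 16*(4*(1 + 2*4) - 8) = 16*(4*(1 + 8) - 8) = 16*(4*9 - 8) = 16*(36 - 8) = 16*28 = 448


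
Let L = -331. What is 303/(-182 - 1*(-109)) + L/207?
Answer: -86884/15111 ≈ -5.7497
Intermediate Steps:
303/(-182 - 1*(-109)) + L/207 = 303/(-182 - 1*(-109)) - 331/207 = 303/(-182 + 109) - 331*1/207 = 303/(-73) - 331/207 = 303*(-1/73) - 331/207 = -303/73 - 331/207 = -86884/15111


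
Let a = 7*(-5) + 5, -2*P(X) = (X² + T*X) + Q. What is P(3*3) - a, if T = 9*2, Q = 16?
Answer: -199/2 ≈ -99.500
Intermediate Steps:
T = 18
P(X) = -8 - 9*X - X²/2 (P(X) = -((X² + 18*X) + 16)/2 = -(16 + X² + 18*X)/2 = -8 - 9*X - X²/2)
a = -30 (a = -35 + 5 = -30)
P(3*3) - a = (-8 - 27*3 - (3*3)²/2) - 1*(-30) = (-8 - 9*9 - ½*9²) + 30 = (-8 - 81 - ½*81) + 30 = (-8 - 81 - 81/2) + 30 = -259/2 + 30 = -199/2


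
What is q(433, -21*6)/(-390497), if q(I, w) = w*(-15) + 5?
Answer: -1895/390497 ≈ -0.0048528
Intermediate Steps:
q(I, w) = 5 - 15*w (q(I, w) = -15*w + 5 = 5 - 15*w)
q(433, -21*6)/(-390497) = (5 - (-315)*6)/(-390497) = (5 - 15*(-126))*(-1/390497) = (5 + 1890)*(-1/390497) = 1895*(-1/390497) = -1895/390497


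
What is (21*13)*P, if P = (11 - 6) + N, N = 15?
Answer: 5460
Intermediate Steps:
P = 20 (P = (11 - 6) + 15 = 5 + 15 = 20)
(21*13)*P = (21*13)*20 = 273*20 = 5460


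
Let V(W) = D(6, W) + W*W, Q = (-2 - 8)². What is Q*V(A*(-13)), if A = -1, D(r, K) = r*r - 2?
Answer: 20300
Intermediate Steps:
D(r, K) = -2 + r² (D(r, K) = r² - 2 = -2 + r²)
Q = 100 (Q = (-10)² = 100)
V(W) = 34 + W² (V(W) = (-2 + 6²) + W*W = (-2 + 36) + W² = 34 + W²)
Q*V(A*(-13)) = 100*(34 + (-1*(-13))²) = 100*(34 + 13²) = 100*(34 + 169) = 100*203 = 20300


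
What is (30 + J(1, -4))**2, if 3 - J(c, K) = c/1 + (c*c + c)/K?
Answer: 4225/4 ≈ 1056.3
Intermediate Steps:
J(c, K) = 3 - c - (c + c**2)/K (J(c, K) = 3 - (c/1 + (c*c + c)/K) = 3 - (c*1 + (c**2 + c)/K) = 3 - (c + (c + c**2)/K) = 3 + (-c - (c + c**2)/K) = 3 - c - (c + c**2)/K)
(30 + J(1, -4))**2 = (30 + (3 - 1*1 - 1*1/(-4) - 1*1**2/(-4)))**2 = (30 + (3 - 1 - 1*1*(-1/4) - 1*(-1/4)*1))**2 = (30 + (3 - 1 + 1/4 + 1/4))**2 = (30 + 5/2)**2 = (65/2)**2 = 4225/4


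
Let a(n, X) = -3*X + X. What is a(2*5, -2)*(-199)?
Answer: -796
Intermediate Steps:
a(n, X) = -2*X
a(2*5, -2)*(-199) = -2*(-2)*(-199) = 4*(-199) = -796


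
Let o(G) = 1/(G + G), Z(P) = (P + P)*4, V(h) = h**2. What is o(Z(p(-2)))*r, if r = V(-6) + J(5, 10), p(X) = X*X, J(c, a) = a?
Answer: 23/32 ≈ 0.71875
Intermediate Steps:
p(X) = X**2
Z(P) = 8*P (Z(P) = (2*P)*4 = 8*P)
r = 46 (r = (-6)**2 + 10 = 36 + 10 = 46)
o(G) = 1/(2*G)
o(Z(p(-2)))*r = (1/(2*((8*(-2)**2))))*46 = (1/(2*((8*4))))*46 = ((1/2)/32)*46 = ((1/2)*(1/32))*46 = (1/64)*46 = 23/32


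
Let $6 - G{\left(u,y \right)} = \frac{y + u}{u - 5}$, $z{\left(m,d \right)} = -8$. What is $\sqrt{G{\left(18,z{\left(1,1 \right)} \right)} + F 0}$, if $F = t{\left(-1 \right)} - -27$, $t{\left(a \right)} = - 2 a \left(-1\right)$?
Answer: $\frac{2 \sqrt{221}}{13} \approx 2.2871$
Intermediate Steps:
$G{\left(u,y \right)} = 6 - \frac{u + y}{-5 + u}$ ($G{\left(u,y \right)} = 6 - \frac{y + u}{u - 5} = 6 - \frac{u + y}{-5 + u}$)
$t{\left(a \right)} = 2 a$
$F = 25$ ($F = 2 \left(-1\right) - -27 = -2 + 27 = 25$)
$\sqrt{G{\left(18,z{\left(1,1 \right)} \right)} + F 0} = \sqrt{\frac{-30 - -8 + 5 \cdot 18}{-5 + 18} + 25 \cdot 0} = \sqrt{\frac{-30 + 8 + 90}{13} + 0} = \sqrt{\frac{1}{13} \cdot 68 + 0} = \sqrt{\frac{68}{13} + 0} = \sqrt{\frac{68}{13}} = \frac{2 \sqrt{221}}{13}$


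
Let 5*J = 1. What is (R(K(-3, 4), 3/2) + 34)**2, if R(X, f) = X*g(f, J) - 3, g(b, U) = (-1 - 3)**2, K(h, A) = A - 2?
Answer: 3969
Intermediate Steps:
J = 1/5 (J = (1/5)*1 = 1/5 ≈ 0.20000)
K(h, A) = -2 + A
g(b, U) = 16 (g(b, U) = (-4)**2 = 16)
R(X, f) = -3 + 16*X (R(X, f) = X*16 - 3 = 16*X - 3 = -3 + 16*X)
(R(K(-3, 4), 3/2) + 34)**2 = ((-3 + 16*(-2 + 4)) + 34)**2 = ((-3 + 16*2) + 34)**2 = ((-3 + 32) + 34)**2 = (29 + 34)**2 = 63**2 = 3969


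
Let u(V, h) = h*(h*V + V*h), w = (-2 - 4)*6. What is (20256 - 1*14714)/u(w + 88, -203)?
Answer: 2771/2142868 ≈ 0.0012931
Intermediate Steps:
w = -36 (w = -6*6 = -36)
u(V, h) = 2*V*h² (u(V, h) = h*(V*h + V*h) = h*(2*V*h) = 2*V*h²)
(20256 - 1*14714)/u(w + 88, -203) = (20256 - 1*14714)/((2*(-36 + 88)*(-203)²)) = (20256 - 14714)/((2*52*41209)) = 5542/4285736 = 5542*(1/4285736) = 2771/2142868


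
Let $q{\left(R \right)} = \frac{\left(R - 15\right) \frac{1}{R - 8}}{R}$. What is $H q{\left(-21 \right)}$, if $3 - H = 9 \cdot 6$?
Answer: $\frac{612}{203} \approx 3.0148$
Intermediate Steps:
$q{\left(R \right)} = \frac{-15 + R}{R \left(-8 + R\right)}$ ($q{\left(R \right)} = \frac{\left(-15 + R\right) \frac{1}{-8 + R}}{R} = \frac{\frac{1}{-8 + R} \left(-15 + R\right)}{R} = \frac{-15 + R}{R \left(-8 + R\right)}$)
$H = -51$ ($H = 3 - 9 \cdot 6 = 3 - 54 = -51$)
$H q{\left(-21 \right)} = - 51 \frac{-15 - 21}{\left(-21\right) \left(-8 - 21\right)} = - 51 \left(\left(- \frac{1}{21}\right) \frac{1}{-29} \left(-36\right)\right) = - 51 \left(\left(- \frac{1}{21}\right) \left(- \frac{1}{29}\right) \left(-36\right)\right) = \left(-51\right) \left(- \frac{12}{203}\right) = \frac{612}{203}$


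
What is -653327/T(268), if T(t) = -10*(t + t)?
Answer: 653327/5360 ≈ 121.89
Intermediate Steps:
T(t) = -20*t
-653327/T(268) = -653327/((-20*268)) = -653327/(-5360) = -653327*(-1/5360) = 653327/5360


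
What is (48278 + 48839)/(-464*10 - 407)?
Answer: -97117/5047 ≈ -19.243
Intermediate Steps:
(48278 + 48839)/(-464*10 - 407) = 97117/(-4640 - 407) = 97117/(-5047) = 97117*(-1/5047) = -97117/5047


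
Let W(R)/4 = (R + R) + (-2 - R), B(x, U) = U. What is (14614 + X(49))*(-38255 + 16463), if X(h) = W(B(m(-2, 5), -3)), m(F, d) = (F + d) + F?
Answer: -318032448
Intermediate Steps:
m(F, d) = d + 2*F
W(R) = -8 + 4*R (W(R) = 4*((R + R) + (-2 - R)) = 4*(2*R + (-2 - R)) = 4*(-2 + R) = -8 + 4*R)
X(h) = -20 (X(h) = -8 + 4*(-3) = -8 - 12 = -20)
(14614 + X(49))*(-38255 + 16463) = (14614 - 20)*(-38255 + 16463) = 14594*(-21792) = -318032448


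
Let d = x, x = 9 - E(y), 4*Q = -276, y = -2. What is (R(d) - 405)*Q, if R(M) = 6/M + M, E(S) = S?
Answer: 298632/11 ≈ 27148.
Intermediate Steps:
Q = -69 (Q = (¼)*(-276) = -69)
x = 11 (x = 9 - 1*(-2) = 9 + 2 = 11)
d = 11
R(M) = M + 6/M
(R(d) - 405)*Q = ((11 + 6/11) - 405)*(-69) = (127/11 - 405)*(-69) = -4328/11*(-69) = 298632/11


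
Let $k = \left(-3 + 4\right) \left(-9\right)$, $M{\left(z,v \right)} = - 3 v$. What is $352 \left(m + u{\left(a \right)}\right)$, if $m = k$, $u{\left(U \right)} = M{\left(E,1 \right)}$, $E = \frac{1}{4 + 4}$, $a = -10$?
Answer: $-4224$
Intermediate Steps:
$E = \frac{1}{8} \approx 0.125$
$u{\left(U \right)} = -3$ ($u{\left(U \right)} = \left(-3\right) 1 = -3$)
$k = -9$ ($k = 1 \left(-9\right) = -9$)
$m = -9$
$352 \left(m + u{\left(a \right)}\right) = 352 \left(-9 - 3\right) = 352 \left(-12\right) = -4224$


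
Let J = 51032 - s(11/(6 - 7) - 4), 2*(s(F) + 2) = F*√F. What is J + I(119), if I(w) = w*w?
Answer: 65195 + 15*I*√15/2 ≈ 65195.0 + 29.047*I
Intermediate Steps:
I(w) = w²
s(F) = -2 + F^(3/2)/2 (s(F) = -2 + (F*√F)/2 = -2 + F^(3/2)/2)
J = 51034 + 15*I*√15/2 (J = 51032 - (-2 + (11/(6 - 7) - 4)^(3/2)/2) = 51032 - (-2 + (11/(-1) - 4)^(3/2)/2) = 51032 - (-2 + (11*(-1) - 4)^(3/2)/2) = 51032 - (-2 + (-11 - 4)^(3/2)/2) = 51032 - (-2 + (-15)^(3/2)/2) = 51032 - (-2 + (-15*I*√15)/2) = 51032 - (-2 - 15*I*√15/2) = 51032 + (2 + 15*I*√15/2) = 51034 + 15*I*√15/2 ≈ 51034.0 + 29.047*I)
J + I(119) = (51034 + 15*I*√15/2) + 119² = (51034 + 15*I*√15/2) + 14161 = 65195 + 15*I*√15/2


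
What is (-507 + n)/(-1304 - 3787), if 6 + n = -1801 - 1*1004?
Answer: 1106/1697 ≈ 0.65174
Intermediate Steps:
n = -2811 (n = -6 + (-1801 - 1*1004) = -6 + (-1801 - 1004) = -6 - 2805 = -2811)
(-507 + n)/(-1304 - 3787) = (-507 - 2811)/(-1304 - 3787) = -3318/(-5091) = -3318*(-1/5091) = 1106/1697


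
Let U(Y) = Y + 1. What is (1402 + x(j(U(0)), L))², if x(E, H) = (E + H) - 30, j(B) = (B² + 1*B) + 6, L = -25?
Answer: 1836025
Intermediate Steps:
U(Y) = 1 + Y
j(B) = 6 + B + B² (j(B) = (B² + B) + 6 = (B + B²) + 6 = 6 + B + B²)
x(E, H) = -30 + E + H
(1402 + x(j(U(0)), L))² = (1402 + (-30 + (6 + (1 + 0) + (1 + 0)²) - 25))² = (1402 + (-30 + (6 + 1 + 1²) - 25))² = (1402 + (-30 + (6 + 1 + 1) - 25))² = (1402 + (-30 + 8 - 25))² = (1402 - 47)² = 1355² = 1836025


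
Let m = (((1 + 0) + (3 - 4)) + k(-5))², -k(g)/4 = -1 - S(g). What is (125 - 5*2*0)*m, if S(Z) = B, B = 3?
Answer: 32000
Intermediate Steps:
S(Z) = 3
k(g) = 16 (k(g) = -4*(-1 - 1*3) = -4*(-1 - 3) = -4*(-4) = 16)
m = 256 (m = (((1 + 0) + (3 - 4)) + 16)² = ((1 - 1) + 16)² = (0 + 16)² = 16² = 256)
(125 - 5*2*0)*m = (125 - 5*2*0)*256 = (125 - 10*0)*256 = (125 + 0)*256 = 125*256 = 32000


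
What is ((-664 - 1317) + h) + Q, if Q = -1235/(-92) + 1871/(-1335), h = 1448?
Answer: -63986467/122820 ≈ -520.98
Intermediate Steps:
Q = 1476593/122820 (Q = -1235*(-1/92) + 1871*(-1/1335) = 1235/92 - 1871/1335 = 1476593/122820 ≈ 12.022)
((-664 - 1317) + h) + Q = ((-664 - 1317) + 1448) + 1476593/122820 = (-1981 + 1448) + 1476593/122820 = -533 + 1476593/122820 = -63986467/122820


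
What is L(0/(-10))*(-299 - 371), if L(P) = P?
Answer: 0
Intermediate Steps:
L(0/(-10))*(-299 - 371) = (0/(-10))*(-299 - 371) = (0*(-⅒))*(-670) = 0*(-670) = 0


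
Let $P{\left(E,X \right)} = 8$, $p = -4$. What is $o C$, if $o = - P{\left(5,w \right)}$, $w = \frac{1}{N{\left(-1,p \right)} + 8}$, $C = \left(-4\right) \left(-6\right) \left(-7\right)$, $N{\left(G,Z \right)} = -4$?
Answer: $1344$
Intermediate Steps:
$C = -168$ ($C = 24 \left(-7\right) = -168$)
$w = \frac{1}{4}$ ($w = \frac{1}{-4 + 8} = \frac{1}{4} \approx 0.25$)
$o = -8$ ($o = \left(-1\right) 8 = -8$)
$o C = \left(-8\right) \left(-168\right) = 1344$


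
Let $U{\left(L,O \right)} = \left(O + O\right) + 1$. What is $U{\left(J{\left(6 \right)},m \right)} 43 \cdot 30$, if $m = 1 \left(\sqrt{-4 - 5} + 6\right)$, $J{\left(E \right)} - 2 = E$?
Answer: $16770 + 7740 i \approx 16770.0 + 7740.0 i$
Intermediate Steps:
$J{\left(E \right)} = 2 + E$
$m = 6 + 3 i$ ($m = 1 \left(\sqrt{-9} + 6\right) = 1 \left(3 i + 6\right) = 1 \left(6 + 3 i\right) = 6 + 3 i \approx 6.0 + 3.0 i$)
$U{\left(L,O \right)} = 1 + 2 O$ ($U{\left(L,O \right)} = 2 O + 1 = 1 + 2 O$)
$U{\left(J{\left(6 \right)},m \right)} 43 \cdot 30 = \left(1 + 2 \left(6 + 3 i\right)\right) 43 \cdot 30 = \left(1 + \left(12 + 6 i\right)\right) 43 \cdot 30 = \left(13 + 6 i\right) 43 \cdot 30 = \left(559 + 258 i\right) 30 = 16770 + 7740 i$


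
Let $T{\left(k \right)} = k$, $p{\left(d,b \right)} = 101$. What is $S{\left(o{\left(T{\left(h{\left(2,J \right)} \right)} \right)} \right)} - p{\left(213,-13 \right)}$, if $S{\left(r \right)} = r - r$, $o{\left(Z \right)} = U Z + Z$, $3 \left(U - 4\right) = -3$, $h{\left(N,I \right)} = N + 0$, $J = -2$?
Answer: $-101$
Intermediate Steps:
$h{\left(N,I \right)} = N$
$U = 3$ ($U = 4 + \frac{1}{3} \left(-3\right) = 4 - 1 = 3$)
$o{\left(Z \right)} = 4 Z$ ($o{\left(Z \right)} = 3 Z + Z = 4 Z$)
$S{\left(r \right)} = 0$
$S{\left(o{\left(T{\left(h{\left(2,J \right)} \right)} \right)} \right)} - p{\left(213,-13 \right)} = 0 - 101 = -101$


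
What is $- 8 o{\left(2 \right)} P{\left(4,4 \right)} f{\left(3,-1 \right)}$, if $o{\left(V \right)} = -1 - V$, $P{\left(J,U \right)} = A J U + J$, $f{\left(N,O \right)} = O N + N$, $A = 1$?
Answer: $0$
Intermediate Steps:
$f{\left(N,O \right)} = N + N O$ ($f{\left(N,O \right)} = N O + N = N + N O$)
$P{\left(J,U \right)} = J + J U$ ($P{\left(J,U \right)} = 1 J U + J = J U + J = J + J U$)
$- 8 o{\left(2 \right)} P{\left(4,4 \right)} f{\left(3,-1 \right)} = - 8 \left(-1 - 2\right) 4 \left(1 + 4\right) 3 \left(1 - 1\right) = - 8 \left(-1 - 2\right) 4 \cdot 5 \cdot 3 \cdot 0 = \left(-8\right) \left(-3\right) 20 \cdot 0 = 24 \cdot 20 \cdot 0 = 480 \cdot 0 = 0$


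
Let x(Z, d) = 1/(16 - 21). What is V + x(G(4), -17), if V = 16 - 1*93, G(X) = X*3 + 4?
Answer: -386/5 ≈ -77.200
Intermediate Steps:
G(X) = 4 + 3*X (G(X) = 3*X + 4 = 4 + 3*X)
V = -77 (V = 16 - 93 = -77)
x(Z, d) = -1/5 (x(Z, d) = 1/(-5) = -1/5)
V + x(G(4), -17) = -77 - 1/5 = -386/5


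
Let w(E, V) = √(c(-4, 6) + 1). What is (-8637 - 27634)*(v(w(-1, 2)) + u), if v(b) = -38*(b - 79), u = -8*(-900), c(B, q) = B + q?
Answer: -370036742 + 1378298*√3 ≈ -3.6765e+8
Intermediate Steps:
w(E, V) = √3 (w(E, V) = √((-4 + 6) + 1) = √(2 + 1) = √3)
u = 7200
v(b) = 3002 - 38*b (v(b) = -38*(-79 + b) = 3002 - 38*b)
(-8637 - 27634)*(v(w(-1, 2)) + u) = (-8637 - 27634)*((3002 - 38*√3) + 7200) = -36271*(10202 - 38*√3) = -370036742 + 1378298*√3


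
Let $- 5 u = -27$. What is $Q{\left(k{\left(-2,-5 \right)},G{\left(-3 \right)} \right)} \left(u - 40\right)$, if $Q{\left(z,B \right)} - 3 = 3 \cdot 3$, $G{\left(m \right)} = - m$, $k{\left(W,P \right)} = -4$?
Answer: $- \frac{2076}{5} \approx -415.2$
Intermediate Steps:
$u = \frac{27}{5}$ ($u = \left(- \frac{1}{5}\right) \left(-27\right) = \frac{27}{5} \approx 5.4$)
$Q{\left(z,B \right)} = 12$ ($Q{\left(z,B \right)} = 3 + 3 \cdot 3 = 3 + 9 = 12$)
$Q{\left(k{\left(-2,-5 \right)},G{\left(-3 \right)} \right)} \left(u - 40\right) = 12 \left(\frac{27}{5} - 40\right) = 12 \left(- \frac{173}{5}\right) = - \frac{2076}{5}$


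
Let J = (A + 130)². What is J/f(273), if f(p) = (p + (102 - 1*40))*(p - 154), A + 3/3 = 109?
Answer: 476/335 ≈ 1.4209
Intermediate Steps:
A = 108 (A = -1 + 109 = 108)
J = 56644 (J = (108 + 130)² = 238² = 56644)
f(p) = (-154 + p)*(62 + p) (f(p) = (p + (102 - 40))*(-154 + p) = (p + 62)*(-154 + p) = (62 + p)*(-154 + p) = (-154 + p)*(62 + p))
J/f(273) = 56644/(-9548 + 273² - 92*273) = 56644/(-9548 + 74529 - 25116) = 56644/39865 = 56644*(1/39865) = 476/335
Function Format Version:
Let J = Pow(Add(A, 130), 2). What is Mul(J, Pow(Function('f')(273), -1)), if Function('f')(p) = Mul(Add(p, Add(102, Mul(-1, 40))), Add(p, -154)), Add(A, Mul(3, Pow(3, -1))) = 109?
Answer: Rational(476, 335) ≈ 1.4209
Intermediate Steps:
A = 108 (A = Add(-1, 109) = 108)
J = 56644 (J = Pow(Add(108, 130), 2) = Pow(238, 2) = 56644)
Function('f')(p) = Mul(Add(-154, p), Add(62, p)) (Function('f')(p) = Mul(Add(p, Add(102, -40)), Add(-154, p)) = Mul(Add(p, 62), Add(-154, p)) = Mul(Add(62, p), Add(-154, p)) = Mul(Add(-154, p), Add(62, p)))
Mul(J, Pow(Function('f')(273), -1)) = Mul(56644, Pow(Add(-9548, Pow(273, 2), Mul(-92, 273)), -1)) = Mul(56644, Pow(Add(-9548, 74529, -25116), -1)) = Mul(56644, Pow(39865, -1)) = Mul(56644, Rational(1, 39865)) = Rational(476, 335)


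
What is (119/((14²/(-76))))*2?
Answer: -646/7 ≈ -92.286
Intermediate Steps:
(119/((14²/(-76))))*2 = (119/((196*(-1/76))))*2 = (119/(-49/19))*2 = (119*(-19/49))*2 = -323/7*2 = -646/7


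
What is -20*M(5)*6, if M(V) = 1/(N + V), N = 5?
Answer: -12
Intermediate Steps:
M(V) = 1/(5 + V)
-20*M(5)*6 = -20/(5 + 5)*6 = -20/10*6 = -20*⅒*6 = -2*6 = -12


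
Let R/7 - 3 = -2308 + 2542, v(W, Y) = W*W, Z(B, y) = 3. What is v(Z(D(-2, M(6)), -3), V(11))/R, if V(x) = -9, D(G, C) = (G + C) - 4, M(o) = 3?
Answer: 3/553 ≈ 0.0054250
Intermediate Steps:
D(G, C) = -4 + C + G (D(G, C) = (C + G) - 4 = -4 + C + G)
v(W, Y) = W**2
R = 1659 (R = 21 + 7*(-2308 + 2542) = 21 + 7*234 = 21 + 1638 = 1659)
v(Z(D(-2, M(6)), -3), V(11))/R = 3**2/1659 = 9*(1/1659) = 3/553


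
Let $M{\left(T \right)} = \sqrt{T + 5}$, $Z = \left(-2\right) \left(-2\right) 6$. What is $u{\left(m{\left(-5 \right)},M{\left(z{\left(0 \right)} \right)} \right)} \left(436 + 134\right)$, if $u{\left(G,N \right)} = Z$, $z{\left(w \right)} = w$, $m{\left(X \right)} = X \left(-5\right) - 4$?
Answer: $13680$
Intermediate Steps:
$Z = 24$ ($Z = 4 \cdot 6 = 24$)
$m{\left(X \right)} = -4 - 5 X$ ($m{\left(X \right)} = - 5 X - 4 = -4 - 5 X$)
$M{\left(T \right)} = \sqrt{5 + T}$
$u{\left(G,N \right)} = 24$
$u{\left(m{\left(-5 \right)},M{\left(z{\left(0 \right)} \right)} \right)} \left(436 + 134\right) = 24 \left(436 + 134\right) = 24 \cdot 570 = 13680$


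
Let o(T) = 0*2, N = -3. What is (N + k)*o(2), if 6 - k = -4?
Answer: 0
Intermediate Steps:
o(T) = 0
k = 10 (k = 6 - 1*(-4) = 6 + 4 = 10)
(N + k)*o(2) = (-3 + 10)*0 = 7*0 = 0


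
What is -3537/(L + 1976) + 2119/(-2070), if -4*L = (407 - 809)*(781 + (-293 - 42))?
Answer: -106488671/96873930 ≈ -1.0993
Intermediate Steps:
L = 44823 (L = -(407 - 809)*(781 + (-293 - 42))/4 = -(-201)*(781 - 335)/2 = -(-201)*446/2 = -¼*(-179292) = 44823)
-3537/(L + 1976) + 2119/(-2070) = -3537/(44823 + 1976) + 2119/(-2070) = -3537/46799 + 2119*(-1/2070) = -3537*1/46799 - 2119/2070 = -3537/46799 - 2119/2070 = -106488671/96873930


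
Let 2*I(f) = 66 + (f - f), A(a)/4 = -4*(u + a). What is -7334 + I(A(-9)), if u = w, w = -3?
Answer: -7301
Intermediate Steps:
u = -3
A(a) = 48 - 16*a (A(a) = 4*(-4*(-3 + a)) = 4*(12 - 4*a) = 48 - 16*a)
I(f) = 33 (I(f) = (66 + (f - f))/2 = (66 + 0)/2 = (1/2)*66 = 33)
-7334 + I(A(-9)) = -7334 + 33 = -7301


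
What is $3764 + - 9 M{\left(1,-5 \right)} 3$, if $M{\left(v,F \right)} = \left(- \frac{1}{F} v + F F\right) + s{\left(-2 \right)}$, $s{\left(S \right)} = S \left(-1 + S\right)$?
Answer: $\frac{14608}{5} \approx 2921.6$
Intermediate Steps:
$M{\left(v,F \right)} = 6 + F^{2} - \frac{v}{F}$ ($M{\left(v,F \right)} = \left(- \frac{1}{F} v + F F\right) - 2 \left(-1 - 2\right) = \left(- \frac{v}{F} + F^{2}\right) - -6 = \left(F^{2} - \frac{v}{F}\right) + 6 = 6 + F^{2} - \frac{v}{F}$)
$3764 + - 9 M{\left(1,-5 \right)} 3 = 3764 + - 9 \left(6 + \left(-5\right)^{2} - 1 \frac{1}{-5}\right) 3 = 3764 + - 9 \left(6 + 25 - 1 \left(- \frac{1}{5}\right)\right) 3 = 3764 + - 9 \left(6 + 25 + \frac{1}{5}\right) 3 = 3764 + \left(-9\right) \frac{156}{5} \cdot 3 = 3764 - \frac{4212}{5} = \frac{14608}{5}$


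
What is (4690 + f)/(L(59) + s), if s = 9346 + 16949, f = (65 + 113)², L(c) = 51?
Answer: 18187/13173 ≈ 1.3806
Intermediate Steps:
f = 31684 (f = 178² = 31684)
s = 26295
(4690 + f)/(L(59) + s) = (4690 + 31684)/(51 + 26295) = 36374/26346 = 36374*(1/26346) = 18187/13173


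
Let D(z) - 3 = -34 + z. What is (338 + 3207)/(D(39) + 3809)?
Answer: 3545/3817 ≈ 0.92874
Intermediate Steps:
D(z) = -31 + z (D(z) = 3 + (-34 + z) = -31 + z)
(338 + 3207)/(D(39) + 3809) = (338 + 3207)/((-31 + 39) + 3809) = 3545/(8 + 3809) = 3545/3817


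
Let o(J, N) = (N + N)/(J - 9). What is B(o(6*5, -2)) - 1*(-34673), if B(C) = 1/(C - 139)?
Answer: 101349158/2923 ≈ 34673.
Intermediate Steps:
o(J, N) = 2*N/(-9 + J) (o(J, N) = (2*N)/(-9 + J) = 2*N/(-9 + J))
B(C) = 1/(-139 + C)
B(o(6*5, -2)) - 1*(-34673) = 1/(-139 + 2*(-2)/(-9 + 6*5)) - 1*(-34673) = 1/(-139 + 2*(-2)/(-9 + 30)) + 34673 = 1/(-139 + 2*(-2)/21) + 34673 = 1/(-139 + 2*(-2)*(1/21)) + 34673 = 1/(-139 - 4/21) + 34673 = 1/(-2923/21) + 34673 = -21/2923 + 34673 = 101349158/2923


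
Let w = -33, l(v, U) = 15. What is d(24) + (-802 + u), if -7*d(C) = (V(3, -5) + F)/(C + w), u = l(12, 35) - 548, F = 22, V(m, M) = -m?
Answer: -84086/63 ≈ -1334.7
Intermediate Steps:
u = -533 (u = 15 - 548 = -533)
d(C) = -19/(7*(-33 + C)) (d(C) = -(-1*3 + 22)/(7*(C - 33)) = -(-3 + 22)/(7*(-33 + C)) = -19/(7*(-33 + C)))
d(24) + (-802 + u) = -19/(-231 + 7*24) + (-802 - 533) = -19/(-231 + 168) - 1335 = -19/(-63) - 1335 = -19*(-1/63) - 1335 = 19/63 - 1335 = -84086/63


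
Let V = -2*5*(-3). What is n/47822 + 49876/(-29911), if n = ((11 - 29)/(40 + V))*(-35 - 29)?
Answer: -5961694556/3576009605 ≈ -1.6671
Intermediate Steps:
V = 30 (V = -10*(-3) = 30)
n = 576/35 (n = ((11 - 29)/(40 + 30))*(-35 - 29) = -18/70*(-64) = -18*1/70*(-64) = -9/35*(-64) = 576/35 ≈ 16.457)
n/47822 + 49876/(-29911) = (576/35)/47822 + 49876/(-29911) = (576/35)*(1/47822) + 49876*(-1/29911) = 288/836885 - 49876/29911 = -5961694556/3576009605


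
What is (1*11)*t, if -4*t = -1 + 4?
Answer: -33/4 ≈ -8.2500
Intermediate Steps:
t = -¾ (t = -(-1 + 4)/4 = -¼*3 = -¾ ≈ -0.75000)
(1*11)*t = (1*11)*(-¾) = 11*(-¾) = -33/4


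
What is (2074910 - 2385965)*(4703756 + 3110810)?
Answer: -2430759827130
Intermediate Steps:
(2074910 - 2385965)*(4703756 + 3110810) = -311055*7814566 = -2430759827130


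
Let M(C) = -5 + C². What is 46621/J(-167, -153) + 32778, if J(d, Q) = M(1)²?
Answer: 571069/16 ≈ 35692.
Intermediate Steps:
J(d, Q) = 16 (J(d, Q) = (-5 + 1²)² = (-5 + 1)² = (-4)² = 16)
46621/J(-167, -153) + 32778 = 46621/16 + 32778 = 571069/16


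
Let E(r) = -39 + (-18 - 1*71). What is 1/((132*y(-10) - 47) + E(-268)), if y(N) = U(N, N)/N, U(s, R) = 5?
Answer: -1/241 ≈ -0.0041494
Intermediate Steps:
E(r) = -128 (E(r) = -39 + (-18 - 71) = -39 - 89 = -128)
y(N) = 5/N
1/((132*y(-10) - 47) + E(-268)) = 1/((132*(5/(-10)) - 47) - 128) = 1/((132*(5*(-⅒)) - 47) - 128) = 1/((132*(-½) - 47) - 128) = 1/((-66 - 47) - 128) = 1/(-113 - 128) = 1/(-241) = -1/241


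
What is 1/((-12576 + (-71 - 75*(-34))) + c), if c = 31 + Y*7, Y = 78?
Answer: -1/9520 ≈ -0.00010504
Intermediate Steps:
c = 577 (c = 31 + 78*7 = 31 + 546 = 577)
1/((-12576 + (-71 - 75*(-34))) + c) = 1/((-12576 + (-71 - 75*(-34))) + 577) = 1/((-12576 + (-71 + 2550)) + 577) = 1/((-12576 + 2479) + 577) = 1/(-10097 + 577) = 1/(-9520) = -1/9520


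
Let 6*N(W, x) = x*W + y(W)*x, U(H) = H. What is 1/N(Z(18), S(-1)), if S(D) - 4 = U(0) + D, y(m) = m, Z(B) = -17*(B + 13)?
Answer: -1/527 ≈ -0.0018975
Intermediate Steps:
Z(B) = -221 - 17*B (Z(B) = -17*(13 + B) = -221 - 17*B)
S(D) = 4 + D (S(D) = 4 + (0 + D) = 4 + D)
N(W, x) = W*x/3 (N(W, x) = (x*W + W*x)/6 = (W*x + W*x)/6 = (2*W*x)/6 = W*x/3)
1/N(Z(18), S(-1)) = 1/((-221 - 17*18)*(4 - 1)/3) = 1/((⅓)*(-221 - 306)*3) = 1/((⅓)*(-527)*3) = 1/(-527) = -1/527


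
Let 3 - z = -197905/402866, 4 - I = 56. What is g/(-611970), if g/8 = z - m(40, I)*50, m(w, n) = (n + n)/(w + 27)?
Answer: -1459425934/1376525641945 ≈ -0.0010602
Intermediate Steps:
I = -52 (I = 4 - 1*56 = 4 - 56 = -52)
m(w, n) = 2*n/(27 + w) (m(w, n) = (2*n)/(27 + w) = 2*n/(27 + w))
z = 1406503/402866 (z = 3 - (-197905)/402866 = 3 - 1*(-197905/402866) = 3 + 197905/402866 = 1406503/402866 ≈ 3.4912)
g = 8756555604/13496011 (g = 8*(1406503/402866 - 2*(-52)/(27 + 40)*50) = 8*(1406503/402866 - 2*(-52)/67*50) = 8*(1406503/402866 - 2*(-52)*(1/67)*50) = 8*(1406503/402866 - (-104)*50/67) = 8*(1406503/402866 - 1*(-5200/67)) = 8*(1406503/402866 + 5200/67) = 8*(2189138901/26992022) = 8756555604/13496011 ≈ 648.83)
g/(-611970) = (8756555604/13496011)/(-611970) = (8756555604/13496011)*(-1/611970) = -1459425934/1376525641945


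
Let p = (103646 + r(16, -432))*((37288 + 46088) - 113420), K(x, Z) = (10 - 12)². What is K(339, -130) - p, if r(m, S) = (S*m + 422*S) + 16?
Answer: -2570384372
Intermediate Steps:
r(m, S) = 16 + 422*S + S*m (r(m, S) = (422*S + S*m) + 16 = 16 + 422*S + S*m)
K(x, Z) = 4 (K(x, Z) = (-2)² = 4)
p = 2570384376 (p = (103646 + (16 + 422*(-432) - 432*16))*((37288 + 46088) - 113420) = (103646 + (16 - 182304 - 6912))*(83376 - 113420) = (103646 - 189200)*(-30044) = -85554*(-30044) = 2570384376)
K(339, -130) - p = 4 - 1*2570384376 = 4 - 2570384376 = -2570384372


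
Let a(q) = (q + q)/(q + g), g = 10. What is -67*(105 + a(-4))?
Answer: -20837/3 ≈ -6945.7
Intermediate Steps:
a(q) = 2*q/(10 + q) (a(q) = (q + q)/(q + 10) = (2*q)/(10 + q) = 2*q/(10 + q))
-67*(105 + a(-4)) = -67*(105 + 2*(-4)/(10 - 4)) = -67*(105 + 2*(-4)/6) = -67*(105 + 2*(-4)*(⅙)) = -67*(105 - 4/3) = -67*311/3 = -20837/3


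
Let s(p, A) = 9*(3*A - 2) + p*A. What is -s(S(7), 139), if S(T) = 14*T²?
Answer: -99089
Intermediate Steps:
s(p, A) = -18 + 27*A + A*p (s(p, A) = 9*(-2 + 3*A) + A*p = (-18 + 27*A) + A*p = -18 + 27*A + A*p)
-s(S(7), 139) = -(-18 + 27*139 + 139*(14*7²)) = -(-18 + 3753 + 139*(14*49)) = -(-18 + 3753 + 139*686) = -(-18 + 3753 + 95354) = -1*99089 = -99089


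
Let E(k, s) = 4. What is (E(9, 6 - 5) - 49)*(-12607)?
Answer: 567315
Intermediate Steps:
(E(9, 6 - 5) - 49)*(-12607) = (4 - 49)*(-12607) = -45*(-12607) = 567315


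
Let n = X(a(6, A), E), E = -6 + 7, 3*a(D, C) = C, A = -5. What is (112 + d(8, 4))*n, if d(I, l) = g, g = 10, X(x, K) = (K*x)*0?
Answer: 0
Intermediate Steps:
a(D, C) = C/3
E = 1
X(x, K) = 0
d(I, l) = 10
n = 0
(112 + d(8, 4))*n = (112 + 10)*0 = 122*0 = 0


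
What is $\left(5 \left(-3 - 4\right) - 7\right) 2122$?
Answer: $-89124$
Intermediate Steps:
$\left(5 \left(-3 - 4\right) - 7\right) 2122 = \left(5 \left(-7\right) - 7\right) 2122 = \left(-35 - 7\right) 2122 = \left(-42\right) 2122 = -89124$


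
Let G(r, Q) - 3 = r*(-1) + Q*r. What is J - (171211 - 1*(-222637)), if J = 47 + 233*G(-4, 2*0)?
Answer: -392170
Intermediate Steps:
G(r, Q) = 3 - r + Q*r (G(r, Q) = 3 + (r*(-1) + Q*r) = 3 + (-r + Q*r) = 3 - r + Q*r)
J = 1678 (J = 47 + 233*(3 - 1*(-4) + (2*0)*(-4)) = 47 + 233*(3 + 4 + 0*(-4)) = 47 + 233*(3 + 4 + 0) = 47 + 233*7 = 47 + 1631 = 1678)
J - (171211 - 1*(-222637)) = 1678 - (171211 - 1*(-222637)) = 1678 - (171211 + 222637) = 1678 - 1*393848 = 1678 - 393848 = -392170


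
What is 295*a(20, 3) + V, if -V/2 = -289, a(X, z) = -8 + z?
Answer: -897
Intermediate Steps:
V = 578 (V = -2*(-289) = 578)
295*a(20, 3) + V = 295*(-8 + 3) + 578 = 295*(-5) + 578 = -1475 + 578 = -897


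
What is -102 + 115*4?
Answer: 358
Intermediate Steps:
-102 + 115*4 = -102 + 460 = 358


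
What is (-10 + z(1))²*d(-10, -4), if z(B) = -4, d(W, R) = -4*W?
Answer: 7840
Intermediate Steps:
(-10 + z(1))²*d(-10, -4) = (-10 - 4)²*(-4*(-10)) = (-14)²*40 = 196*40 = 7840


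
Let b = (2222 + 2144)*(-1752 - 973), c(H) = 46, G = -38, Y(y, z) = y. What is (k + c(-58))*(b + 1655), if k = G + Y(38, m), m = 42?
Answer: -547201970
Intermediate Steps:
b = -11897350 (b = 4366*(-2725) = -11897350)
k = 0 (k = -38 + 38 = 0)
(k + c(-58))*(b + 1655) = (0 + 46)*(-11897350 + 1655) = 46*(-11895695) = -547201970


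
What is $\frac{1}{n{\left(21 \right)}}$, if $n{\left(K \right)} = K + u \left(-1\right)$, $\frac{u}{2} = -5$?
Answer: $\frac{1}{31} \approx 0.032258$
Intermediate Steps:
$u = -10$ ($u = 2 \left(-5\right) = -10$)
$n{\left(K \right)} = 10 + K$ ($n{\left(K \right)} = K - -10 = K + 10 = 10 + K$)
$\frac{1}{n{\left(21 \right)}} = \frac{1}{10 + 21} = \frac{1}{31}$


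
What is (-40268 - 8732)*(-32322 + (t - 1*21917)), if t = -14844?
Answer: 3385067000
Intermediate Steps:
(-40268 - 8732)*(-32322 + (t - 1*21917)) = (-40268 - 8732)*(-32322 + (-14844 - 1*21917)) = -49000*(-32322 + (-14844 - 21917)) = -49000*(-32322 - 36761) = -49000*(-69083) = 3385067000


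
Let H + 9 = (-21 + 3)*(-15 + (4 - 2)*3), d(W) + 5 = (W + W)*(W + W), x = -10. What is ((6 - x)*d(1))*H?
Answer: -2448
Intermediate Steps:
d(W) = -5 + 4*W² (d(W) = -5 + (W + W)*(W + W) = -5 + (2*W)*(2*W) = -5 + 4*W²)
H = 153 (H = -9 + (-21 + 3)*(-15 + (4 - 2)*3) = -9 - 18*(-15 + 2*3) = -9 - 18*(-15 + 6) = -9 - 18*(-9) = -9 + 162 = 153)
((6 - x)*d(1))*H = ((6 - 1*(-10))*(-5 + 4*1²))*153 = ((6 + 10)*(-5 + 4*1))*153 = (16*(-5 + 4))*153 = (16*(-1))*153 = -16*153 = -2448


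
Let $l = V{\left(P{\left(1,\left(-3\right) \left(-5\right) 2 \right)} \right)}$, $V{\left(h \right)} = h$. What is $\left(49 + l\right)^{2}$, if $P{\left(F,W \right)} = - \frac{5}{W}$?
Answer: $\frac{85849}{36} \approx 2384.7$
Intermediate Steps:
$l = - \frac{1}{6}$ ($l = - \frac{5}{\left(-3\right) \left(-5\right) 2} = - \frac{5}{15 \cdot 2} = - \frac{5}{30} = \left(-5\right) \frac{1}{30} = - \frac{1}{6} \approx -0.16667$)
$\left(49 + l\right)^{2} = \left(49 - \frac{1}{6}\right)^{2} = \left(\frac{293}{6}\right)^{2} = \frac{85849}{36}$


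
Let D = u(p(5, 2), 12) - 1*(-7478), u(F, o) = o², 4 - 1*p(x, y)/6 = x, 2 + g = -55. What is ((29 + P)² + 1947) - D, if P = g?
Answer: -4891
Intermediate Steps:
g = -57 (g = -2 - 55 = -57)
P = -57
p(x, y) = 24 - 6*x
D = 7622 (D = 12² - 1*(-7478) = 144 + 7478 = 7622)
((29 + P)² + 1947) - D = ((29 - 57)² + 1947) - 1*7622 = ((-28)² + 1947) - 7622 = (784 + 1947) - 7622 = 2731 - 7622 = -4891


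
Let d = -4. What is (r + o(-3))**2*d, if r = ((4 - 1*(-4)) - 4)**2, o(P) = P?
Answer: -676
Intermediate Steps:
r = 16 (r = ((4 + 4) - 4)**2 = (8 - 4)**2 = 4**2 = 16)
(r + o(-3))**2*d = (16 - 3)**2*(-4) = 13**2*(-4) = 169*(-4) = -676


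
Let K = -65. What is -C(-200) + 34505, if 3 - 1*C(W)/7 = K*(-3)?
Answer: 35849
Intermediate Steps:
C(W) = -1344 (C(W) = 21 - (-455)*(-3) = 21 - 7*195 = 21 - 1365 = -1344)
-C(-200) + 34505 = -1*(-1344) + 34505 = 1344 + 34505 = 35849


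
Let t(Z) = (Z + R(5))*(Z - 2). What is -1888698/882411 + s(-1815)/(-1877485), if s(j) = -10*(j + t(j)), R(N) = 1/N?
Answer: 8511803559432/552237805445 ≈ 15.413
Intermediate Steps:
t(Z) = (-2 + Z)*(1/5 + Z) (t(Z) = (Z + 1/5)*(Z - 2) = (Z + 1/5)*(-2 + Z) = (1/5 + Z)*(-2 + Z) = (-2 + Z)*(1/5 + Z))
s(j) = 4 - 10*j**2 + 8*j (s(j) = -10*(j + (-2/5 + j**2 - 9*j/5)) = -10*(-2/5 + j**2 - 4*j/5) = 4 - 10*j**2 + 8*j)
-1888698/882411 + s(-1815)/(-1877485) = -1888698/882411 + (4 - 10*(-1815)**2 + 8*(-1815))/(-1877485) = -1888698*1/882411 + (4 - 10*3294225 - 14520)*(-1/1877485) = -629566/294137 + (4 - 32942250 - 14520)*(-1/1877485) = -629566/294137 - 32956766*(-1/1877485) = -629566/294137 + 32956766/1877485 = 8511803559432/552237805445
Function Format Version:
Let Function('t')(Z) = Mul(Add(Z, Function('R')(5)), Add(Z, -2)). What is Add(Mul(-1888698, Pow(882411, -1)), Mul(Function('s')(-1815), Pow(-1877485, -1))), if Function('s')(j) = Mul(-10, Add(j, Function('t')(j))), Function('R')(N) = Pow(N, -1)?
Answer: Rational(8511803559432, 552237805445) ≈ 15.413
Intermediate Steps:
Function('t')(Z) = Mul(Add(-2, Z), Add(Rational(1, 5), Z)) (Function('t')(Z) = Mul(Add(Z, Pow(5, -1)), Add(Z, -2)) = Mul(Add(Z, Rational(1, 5)), Add(-2, Z)) = Mul(Add(Rational(1, 5), Z), Add(-2, Z)) = Mul(Add(-2, Z), Add(Rational(1, 5), Z)))
Function('s')(j) = Add(4, Mul(-10, Pow(j, 2)), Mul(8, j)) (Function('s')(j) = Mul(-10, Add(j, Add(Rational(-2, 5), Pow(j, 2), Mul(Rational(-9, 5), j)))) = Mul(-10, Add(Rational(-2, 5), Pow(j, 2), Mul(Rational(-4, 5), j))) = Add(4, Mul(-10, Pow(j, 2)), Mul(8, j)))
Add(Mul(-1888698, Pow(882411, -1)), Mul(Function('s')(-1815), Pow(-1877485, -1))) = Add(Mul(-1888698, Pow(882411, -1)), Mul(Add(4, Mul(-10, Pow(-1815, 2)), Mul(8, -1815)), Pow(-1877485, -1))) = Add(Mul(-1888698, Rational(1, 882411)), Mul(Add(4, Mul(-10, 3294225), -14520), Rational(-1, 1877485))) = Add(Rational(-629566, 294137), Mul(Add(4, -32942250, -14520), Rational(-1, 1877485))) = Add(Rational(-629566, 294137), Mul(-32956766, Rational(-1, 1877485))) = Add(Rational(-629566, 294137), Rational(32956766, 1877485)) = Rational(8511803559432, 552237805445)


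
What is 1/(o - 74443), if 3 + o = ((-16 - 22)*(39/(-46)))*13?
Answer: -23/1702625 ≈ -1.3509e-5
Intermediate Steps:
o = 9564/23 (o = -3 + ((-16 - 22)*(39/(-46)))*13 = -3 - 1482*(-1)/46*13 = -3 - 38*(-39/46)*13 = -3 + (741/23)*13 = -3 + 9633/23 = 9564/23 ≈ 415.83)
1/(o - 74443) = 1/(9564/23 - 74443) = 1/(-1702625/23) = -23/1702625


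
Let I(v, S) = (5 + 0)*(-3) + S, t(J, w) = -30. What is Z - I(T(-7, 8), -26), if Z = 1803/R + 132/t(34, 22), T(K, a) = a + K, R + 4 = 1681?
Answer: 105302/2795 ≈ 37.675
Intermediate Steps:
R = 1677 (R = -4 + 1681 = 1677)
T(K, a) = K + a
I(v, S) = -15 + S (I(v, S) = 5*(-3) + S = -15 + S)
Z = -9293/2795 (Z = 1803/1677 + 132/(-30) = 1803*(1/1677) + 132*(-1/30) = 601/559 - 22/5 = -9293/2795 ≈ -3.3249)
Z - I(T(-7, 8), -26) = -9293/2795 - (-15 - 26) = -9293/2795 - 1*(-41) = -9293/2795 + 41 = 105302/2795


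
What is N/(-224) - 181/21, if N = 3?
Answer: -5801/672 ≈ -8.6324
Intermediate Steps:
N/(-224) - 181/21 = 3/(-224) - 181/21 = 3*(-1/224) - 181*1/21 = -3/224 - 181/21 = -5801/672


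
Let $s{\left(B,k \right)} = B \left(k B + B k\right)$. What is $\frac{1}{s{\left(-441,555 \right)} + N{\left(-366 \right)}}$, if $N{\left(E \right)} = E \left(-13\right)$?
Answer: $\frac{1}{215878668} \approx 4.6322 \cdot 10^{-9}$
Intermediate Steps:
$N{\left(E \right)} = - 13 E$
$s{\left(B,k \right)} = 2 k B^{2}$ ($s{\left(B,k \right)} = B \left(B k + B k\right) = B 2 B k = 2 k B^{2}$)
$\frac{1}{s{\left(-441,555 \right)} + N{\left(-366 \right)}} = \frac{1}{2 \cdot 555 \left(-441\right)^{2} - -4758} = \frac{1}{2 \cdot 555 \cdot 194481 + 4758} = \frac{1}{215873910 + 4758} = \frac{1}{215878668}$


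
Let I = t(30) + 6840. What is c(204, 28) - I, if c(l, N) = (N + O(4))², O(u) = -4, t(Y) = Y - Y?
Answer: -6264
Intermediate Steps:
t(Y) = 0
I = 6840 (I = 0 + 6840 = 6840)
c(l, N) = (-4 + N)² (c(l, N) = (N - 4)² = (-4 + N)²)
c(204, 28) - I = (-4 + 28)² - 1*6840 = 24² - 6840 = 576 - 6840 = -6264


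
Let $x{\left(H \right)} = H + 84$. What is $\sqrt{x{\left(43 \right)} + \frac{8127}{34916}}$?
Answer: $\frac{\sqrt{428011}}{58} \approx 11.28$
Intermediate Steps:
$x{\left(H \right)} = 84 + H$
$\sqrt{x{\left(43 \right)} + \frac{8127}{34916}} = \sqrt{\left(84 + 43\right) + \frac{8127}{34916}} = \sqrt{127 + 8127 \cdot \frac{1}{34916}} = \sqrt{127 + \frac{27}{116}} = \sqrt{\frac{14759}{116}} = \frac{\sqrt{428011}}{58}$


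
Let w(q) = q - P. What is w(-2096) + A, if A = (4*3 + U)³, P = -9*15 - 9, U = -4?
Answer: -1440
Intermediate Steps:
P = -144 (P = -135 - 9 = -144)
A = 512 (A = (4*3 - 4)³ = (12 - 4)³ = 8³ = 512)
w(q) = 144 + q (w(q) = q - 1*(-144) = q + 144 = 144 + q)
w(-2096) + A = (144 - 2096) + 512 = -1952 + 512 = -1440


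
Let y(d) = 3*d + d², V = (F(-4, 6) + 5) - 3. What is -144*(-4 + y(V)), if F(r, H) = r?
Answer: 864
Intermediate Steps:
V = -2 (V = (-4 + 5) - 3 = 1 - 3 = -2)
y(d) = d² + 3*d
-144*(-4 + y(V)) = -144*(-4 - 2*(3 - 2)) = -144*(-4 - 2*1) = -144*(-4 - 2) = -144*(-6) = 864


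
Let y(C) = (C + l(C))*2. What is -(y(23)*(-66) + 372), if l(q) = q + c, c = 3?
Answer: 6096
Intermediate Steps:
l(q) = 3 + q (l(q) = q + 3 = 3 + q)
y(C) = 6 + 4*C (y(C) = (C + (3 + C))*2 = (3 + 2*C)*2 = 6 + 4*C)
-(y(23)*(-66) + 372) = -((6 + 4*23)*(-66) + 372) = -((6 + 92)*(-66) + 372) = -(98*(-66) + 372) = -(-6468 + 372) = -1*(-6096) = 6096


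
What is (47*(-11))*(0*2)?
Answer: 0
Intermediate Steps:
(47*(-11))*(0*2) = -517*0 = 0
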